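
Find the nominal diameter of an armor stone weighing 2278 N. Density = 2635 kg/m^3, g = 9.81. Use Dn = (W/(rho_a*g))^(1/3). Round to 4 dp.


V = W / (rho_a * g)
V = 2278 / (2635 * 9.81)
V = 2278 / 25849.35
V = 0.088126 m^3
Dn = V^(1/3) = 0.088126^(1/3)
Dn = 0.4450 m

0.4450


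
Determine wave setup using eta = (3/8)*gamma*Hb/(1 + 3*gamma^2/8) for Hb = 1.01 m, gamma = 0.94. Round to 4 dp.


eta = (3/8) * gamma * Hb / (1 + 3*gamma^2/8)
Numerator = (3/8) * 0.94 * 1.01 = 0.356025
Denominator = 1 + 3*0.94^2/8 = 1 + 0.331350 = 1.331350
eta = 0.356025 / 1.331350
eta = 0.2674 m

0.2674


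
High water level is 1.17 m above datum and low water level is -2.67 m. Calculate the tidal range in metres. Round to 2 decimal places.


Tidal range = High water - Low water
Tidal range = 1.17 - (-2.67)
Tidal range = 3.84 m

3.84


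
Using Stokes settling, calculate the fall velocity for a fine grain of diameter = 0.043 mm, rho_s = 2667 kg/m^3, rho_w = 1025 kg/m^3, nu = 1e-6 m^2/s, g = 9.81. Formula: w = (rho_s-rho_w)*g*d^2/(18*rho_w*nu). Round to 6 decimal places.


w = (rho_s - rho_w) * g * d^2 / (18 * rho_w * nu)
d = 0.043 mm = 0.000043 m
rho_s - rho_w = 2667 - 1025 = 1642
Numerator = 1642 * 9.81 * (0.000043)^2 = 0.000029783729
Denominator = 18 * 1025 * 1e-6 = 0.018450
w = 0.001614 m/s

0.001614


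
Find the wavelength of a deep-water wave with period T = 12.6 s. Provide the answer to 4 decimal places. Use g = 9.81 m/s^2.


L0 = g * T^2 / (2 * pi)
L0 = 9.81 * 12.6^2 / (2 * pi)
L0 = 9.81 * 158.7600 / 6.28319
L0 = 1557.4356 / 6.28319
L0 = 247.8736 m

247.8736


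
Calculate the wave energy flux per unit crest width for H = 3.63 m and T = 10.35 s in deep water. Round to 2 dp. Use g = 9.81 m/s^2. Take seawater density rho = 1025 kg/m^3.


P = rho * g^2 * H^2 * T / (32 * pi)
P = 1025 * 9.81^2 * 3.63^2 * 10.35 / (32 * pi)
P = 1025 * 96.2361 * 13.1769 * 10.35 / 100.53096
P = 133818.34 W/m

133818.34


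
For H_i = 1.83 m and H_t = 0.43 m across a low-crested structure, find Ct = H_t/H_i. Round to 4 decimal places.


Ct = H_t / H_i
Ct = 0.43 / 1.83
Ct = 0.2350

0.2350


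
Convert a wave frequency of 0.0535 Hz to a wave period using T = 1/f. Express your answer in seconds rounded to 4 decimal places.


T = 1 / f
T = 1 / 0.0535
T = 18.6916 s

18.6916


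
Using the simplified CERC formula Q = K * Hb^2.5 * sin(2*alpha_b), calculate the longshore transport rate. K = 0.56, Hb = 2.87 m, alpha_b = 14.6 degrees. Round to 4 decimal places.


Q = K * Hb^2.5 * sin(2 * alpha_b)
Hb^2.5 = 2.87^2.5 = 13.954194
sin(2 * 14.6) = sin(29.2) = 0.487860
Q = 0.56 * 13.954194 * 0.487860
Q = 3.8123 m^3/s

3.8123


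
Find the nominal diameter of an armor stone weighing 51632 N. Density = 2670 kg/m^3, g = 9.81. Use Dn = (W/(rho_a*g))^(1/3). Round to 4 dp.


V = W / (rho_a * g)
V = 51632 / (2670 * 9.81)
V = 51632 / 26192.70
V = 1.971236 m^3
Dn = V^(1/3) = 1.971236^(1/3)
Dn = 1.2539 m

1.2539


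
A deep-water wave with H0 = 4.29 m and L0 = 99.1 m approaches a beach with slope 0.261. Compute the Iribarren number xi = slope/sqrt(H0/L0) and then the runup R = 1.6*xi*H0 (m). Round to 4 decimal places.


xi = slope / sqrt(H0/L0)
H0/L0 = 4.29/99.1 = 0.043290
sqrt(0.043290) = 0.208062
xi = 0.261 / 0.208062 = 1.254437
R = 1.6 * xi * H0 = 1.6 * 1.254437 * 4.29
R = 8.6105 m

8.6105


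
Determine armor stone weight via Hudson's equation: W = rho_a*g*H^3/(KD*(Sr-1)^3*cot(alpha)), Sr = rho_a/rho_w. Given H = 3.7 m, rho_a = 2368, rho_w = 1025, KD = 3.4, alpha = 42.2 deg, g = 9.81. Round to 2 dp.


Sr = rho_a / rho_w = 2368 / 1025 = 2.310244
(Sr - 1) = 1.310244
(Sr - 1)^3 = 2.249347
cot(42.2) = 1 / tan(42.2) = 1 / 0.906745 = 1.102846
Numerator = 2368 * 9.81 * 3.7^3 = 1176673.2422
Denominator = 3.4 * 2.249347 * 1.102846 = 8.434326
W = 1176673.2422 / 8.434326
W = 139510.06 N

139510.06


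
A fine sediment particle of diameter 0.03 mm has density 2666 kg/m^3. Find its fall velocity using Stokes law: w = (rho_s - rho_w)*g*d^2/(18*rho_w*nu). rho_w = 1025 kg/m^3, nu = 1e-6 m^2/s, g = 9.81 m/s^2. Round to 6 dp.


w = (rho_s - rho_w) * g * d^2 / (18 * rho_w * nu)
d = 0.03 mm = 0.000030 m
rho_s - rho_w = 2666 - 1025 = 1641
Numerator = 1641 * 9.81 * (0.000030)^2 = 0.000014488389
Denominator = 18 * 1025 * 1e-6 = 0.018450
w = 0.000785 m/s

0.000785


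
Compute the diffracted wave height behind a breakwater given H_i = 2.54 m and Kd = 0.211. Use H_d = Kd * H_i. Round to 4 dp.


H_d = Kd * H_i
H_d = 0.211 * 2.54
H_d = 0.5359 m

0.5359


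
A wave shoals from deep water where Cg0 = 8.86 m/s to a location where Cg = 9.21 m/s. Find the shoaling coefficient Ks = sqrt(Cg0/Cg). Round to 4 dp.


Ks = sqrt(Cg0 / Cg)
Ks = sqrt(8.86 / 9.21)
Ks = sqrt(0.9620)
Ks = 0.9808

0.9808


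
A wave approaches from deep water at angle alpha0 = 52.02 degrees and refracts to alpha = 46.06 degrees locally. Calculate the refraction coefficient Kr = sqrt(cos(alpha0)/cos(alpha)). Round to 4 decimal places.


Kr = sqrt(cos(alpha0) / cos(alpha))
cos(52.02) = 0.615386
cos(46.06) = 0.693905
Kr = sqrt(0.615386 / 0.693905)
Kr = sqrt(0.886846)
Kr = 0.9417

0.9417


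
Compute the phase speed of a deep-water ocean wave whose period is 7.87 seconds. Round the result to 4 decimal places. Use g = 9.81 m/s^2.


We use the deep-water celerity formula:
C = g * T / (2 * pi)
C = 9.81 * 7.87 / (2 * 3.14159...)
C = 77.204700 / 6.283185
C = 12.2875 m/s

12.2875


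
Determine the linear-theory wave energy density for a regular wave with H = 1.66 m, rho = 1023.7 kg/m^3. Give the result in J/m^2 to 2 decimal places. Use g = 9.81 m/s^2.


E = (1/8) * rho * g * H^2
E = (1/8) * 1023.7 * 9.81 * 1.66^2
E = 0.125 * 1023.7 * 9.81 * 2.7556
E = 3459.14 J/m^2

3459.14


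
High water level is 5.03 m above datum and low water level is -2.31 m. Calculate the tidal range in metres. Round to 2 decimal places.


Tidal range = High water - Low water
Tidal range = 5.03 - (-2.31)
Tidal range = 7.34 m

7.34


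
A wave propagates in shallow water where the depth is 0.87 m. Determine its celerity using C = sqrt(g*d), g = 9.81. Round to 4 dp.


Using the shallow-water approximation:
C = sqrt(g * d) = sqrt(9.81 * 0.87)
C = sqrt(8.5347)
C = 2.9214 m/s

2.9214


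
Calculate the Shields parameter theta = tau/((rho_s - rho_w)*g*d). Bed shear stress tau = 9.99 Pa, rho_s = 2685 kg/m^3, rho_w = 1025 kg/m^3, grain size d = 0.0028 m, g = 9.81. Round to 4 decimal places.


theta = tau / ((rho_s - rho_w) * g * d)
rho_s - rho_w = 2685 - 1025 = 1660
Denominator = 1660 * 9.81 * 0.0028 = 45.596880
theta = 9.99 / 45.596880
theta = 0.2191

0.2191


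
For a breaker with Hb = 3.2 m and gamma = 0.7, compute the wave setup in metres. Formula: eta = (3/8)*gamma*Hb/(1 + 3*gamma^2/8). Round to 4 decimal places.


eta = (3/8) * gamma * Hb / (1 + 3*gamma^2/8)
Numerator = (3/8) * 0.7 * 3.2 = 0.840000
Denominator = 1 + 3*0.7^2/8 = 1 + 0.183750 = 1.183750
eta = 0.840000 / 1.183750
eta = 0.7096 m

0.7096


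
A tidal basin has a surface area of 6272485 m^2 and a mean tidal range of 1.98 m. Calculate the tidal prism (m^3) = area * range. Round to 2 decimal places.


Tidal prism = Area * Tidal range
P = 6272485 * 1.98
P = 12419520.30 m^3

12419520.30


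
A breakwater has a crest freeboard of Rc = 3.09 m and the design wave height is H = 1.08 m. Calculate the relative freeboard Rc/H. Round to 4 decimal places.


Relative freeboard = Rc / H
= 3.09 / 1.08
= 2.8611

2.8611


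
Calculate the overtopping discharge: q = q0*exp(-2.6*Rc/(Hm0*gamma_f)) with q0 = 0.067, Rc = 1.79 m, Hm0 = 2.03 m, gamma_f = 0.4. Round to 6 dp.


q = q0 * exp(-2.6 * Rc / (Hm0 * gamma_f))
Exponent = -2.6 * 1.79 / (2.03 * 0.4)
= -2.6 * 1.79 / 0.8120
= -5.731527
exp(-5.731527) = 0.003242
q = 0.067 * 0.003242
q = 0.000217 m^3/s/m

0.000217


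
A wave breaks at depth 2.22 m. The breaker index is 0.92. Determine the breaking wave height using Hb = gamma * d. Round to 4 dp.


Hb = gamma * d
Hb = 0.92 * 2.22
Hb = 2.0424 m

2.0424


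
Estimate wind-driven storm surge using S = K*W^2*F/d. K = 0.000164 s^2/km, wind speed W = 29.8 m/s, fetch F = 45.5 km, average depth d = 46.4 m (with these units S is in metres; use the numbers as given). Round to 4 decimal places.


S = K * W^2 * F / d
W^2 = 29.8^2 = 888.04
S = 0.000164 * 888.04 * 45.5 / 46.4
Numerator = 0.000164 * 888.04 * 45.5 = 6.626554
S = 6.626554 / 46.4 = 0.1428 m

0.1428


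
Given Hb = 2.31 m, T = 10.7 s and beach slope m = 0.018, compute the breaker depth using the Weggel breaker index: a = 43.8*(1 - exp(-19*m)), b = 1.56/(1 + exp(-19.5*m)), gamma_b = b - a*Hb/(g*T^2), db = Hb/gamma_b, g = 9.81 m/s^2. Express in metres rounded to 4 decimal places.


a = 43.8 * (1 - exp(-19 * m))
exp(-19 * 0.018) = exp(-0.3420) = 0.710348
a = 43.8 * (1 - 0.710348) = 12.686749
b = 1.56 / (1 + exp(-19.5 * m))
exp(-19.5 * 0.018) = exp(-0.3510) = 0.703984
b = 1.56 / (1 + 0.703984) = 0.915502
Hb / (g * T^2) = 2.31 / (9.81 * 10.7^2) = 2.31 / 1123.1469 = 0.00205672
gamma_b = b - a * Hb/(g*T^2) = 0.915502 - 12.686749 * 0.00205672 = 0.889409
db = Hb / gamma_b = 2.31 / 0.889409
db = 2.5972 m

2.5972


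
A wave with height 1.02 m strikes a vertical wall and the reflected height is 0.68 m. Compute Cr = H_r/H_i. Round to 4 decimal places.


Cr = H_r / H_i
Cr = 0.68 / 1.02
Cr = 0.6667

0.6667


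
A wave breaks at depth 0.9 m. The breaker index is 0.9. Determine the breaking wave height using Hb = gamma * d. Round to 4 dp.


Hb = gamma * d
Hb = 0.9 * 0.9
Hb = 0.8100 m

0.8100


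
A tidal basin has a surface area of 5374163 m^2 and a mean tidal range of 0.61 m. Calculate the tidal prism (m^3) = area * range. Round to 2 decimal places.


Tidal prism = Area * Tidal range
P = 5374163 * 0.61
P = 3278239.43 m^3

3278239.43


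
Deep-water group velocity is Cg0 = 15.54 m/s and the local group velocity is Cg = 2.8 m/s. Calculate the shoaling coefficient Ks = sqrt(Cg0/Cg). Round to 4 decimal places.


Ks = sqrt(Cg0 / Cg)
Ks = sqrt(15.54 / 2.8)
Ks = sqrt(5.5500)
Ks = 2.3558

2.3558


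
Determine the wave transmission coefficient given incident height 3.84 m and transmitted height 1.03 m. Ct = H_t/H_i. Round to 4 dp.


Ct = H_t / H_i
Ct = 1.03 / 3.84
Ct = 0.2682

0.2682


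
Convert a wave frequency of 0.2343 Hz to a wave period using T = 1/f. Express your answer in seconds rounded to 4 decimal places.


T = 1 / f
T = 1 / 0.2343
T = 4.2680 s

4.2680


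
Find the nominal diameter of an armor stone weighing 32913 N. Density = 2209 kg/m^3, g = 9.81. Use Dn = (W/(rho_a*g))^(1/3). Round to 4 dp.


V = W / (rho_a * g)
V = 32913 / (2209 * 9.81)
V = 32913 / 21670.29
V = 1.518808 m^3
Dn = V^(1/3) = 1.518808^(1/3)
Dn = 1.1495 m

1.1495


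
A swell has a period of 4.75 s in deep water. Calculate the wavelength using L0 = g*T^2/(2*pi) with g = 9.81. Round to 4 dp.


L0 = g * T^2 / (2 * pi)
L0 = 9.81 * 4.75^2 / (2 * pi)
L0 = 9.81 * 22.5625 / 6.28319
L0 = 221.3381 / 6.28319
L0 = 35.2271 m

35.2271


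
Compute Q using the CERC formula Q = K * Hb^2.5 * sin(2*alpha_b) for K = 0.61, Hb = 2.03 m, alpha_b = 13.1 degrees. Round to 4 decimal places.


Q = K * Hb^2.5 * sin(2 * alpha_b)
Hb^2.5 = 2.03^2.5 = 5.871379
sin(2 * 13.1) = sin(26.2) = 0.441506
Q = 0.61 * 5.871379 * 0.441506
Q = 1.5813 m^3/s

1.5813


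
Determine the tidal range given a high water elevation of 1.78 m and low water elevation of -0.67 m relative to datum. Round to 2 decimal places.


Tidal range = High water - Low water
Tidal range = 1.78 - (-0.67)
Tidal range = 2.45 m

2.45


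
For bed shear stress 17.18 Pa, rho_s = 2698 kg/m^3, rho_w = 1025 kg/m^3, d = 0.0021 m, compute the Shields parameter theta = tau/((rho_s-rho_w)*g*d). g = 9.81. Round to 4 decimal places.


theta = tau / ((rho_s - rho_w) * g * d)
rho_s - rho_w = 2698 - 1025 = 1673
Denominator = 1673 * 9.81 * 0.0021 = 34.465473
theta = 17.18 / 34.465473
theta = 0.4985

0.4985


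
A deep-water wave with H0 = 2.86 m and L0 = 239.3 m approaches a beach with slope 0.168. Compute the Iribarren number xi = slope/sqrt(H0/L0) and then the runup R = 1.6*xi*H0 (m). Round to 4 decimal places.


xi = slope / sqrt(H0/L0)
H0/L0 = 2.86/239.3 = 0.011952
sqrt(0.011952) = 0.109323
xi = 0.168 / 0.109323 = 1.536730
R = 1.6 * xi * H0 = 1.6 * 1.536730 * 2.86
R = 7.0321 m

7.0321


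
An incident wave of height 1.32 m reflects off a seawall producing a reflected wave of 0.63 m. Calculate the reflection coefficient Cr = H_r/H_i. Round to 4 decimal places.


Cr = H_r / H_i
Cr = 0.63 / 1.32
Cr = 0.4773

0.4773


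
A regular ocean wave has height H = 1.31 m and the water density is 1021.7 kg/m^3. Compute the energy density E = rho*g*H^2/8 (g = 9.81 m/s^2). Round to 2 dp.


E = (1/8) * rho * g * H^2
E = (1/8) * 1021.7 * 9.81 * 1.31^2
E = 0.125 * 1021.7 * 9.81 * 1.7161
E = 2150.03 J/m^2

2150.03


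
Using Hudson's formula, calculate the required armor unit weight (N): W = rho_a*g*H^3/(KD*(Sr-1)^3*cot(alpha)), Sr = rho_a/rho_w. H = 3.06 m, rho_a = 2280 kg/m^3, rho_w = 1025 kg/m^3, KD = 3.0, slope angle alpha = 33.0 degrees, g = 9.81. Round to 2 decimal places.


Sr = rho_a / rho_w = 2280 / 1025 = 2.224390
(Sr - 1) = 1.224390
(Sr - 1)^3 = 1.835522
cot(33.0) = 1 / tan(33.0) = 1 / 0.649408 = 1.539865
Numerator = 2280 * 9.81 * 3.06^3 = 640867.3315
Denominator = 3.0 * 1.835522 * 1.539865 = 8.479368
W = 640867.3315 / 8.479368
W = 75579.61 N

75579.61


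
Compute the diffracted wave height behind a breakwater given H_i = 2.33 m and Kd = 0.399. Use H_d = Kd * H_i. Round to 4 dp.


H_d = Kd * H_i
H_d = 0.399 * 2.33
H_d = 0.9297 m

0.9297


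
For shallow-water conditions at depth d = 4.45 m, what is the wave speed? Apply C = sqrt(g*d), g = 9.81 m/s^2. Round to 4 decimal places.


Using the shallow-water approximation:
C = sqrt(g * d) = sqrt(9.81 * 4.45)
C = sqrt(43.6545)
C = 6.6072 m/s

6.6072


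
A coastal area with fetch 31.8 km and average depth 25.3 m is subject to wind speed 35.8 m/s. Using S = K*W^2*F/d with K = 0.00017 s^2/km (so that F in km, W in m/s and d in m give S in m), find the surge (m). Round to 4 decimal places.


S = K * W^2 * F / d
W^2 = 35.8^2 = 1281.64
S = 0.00017 * 1281.64 * 31.8 / 25.3
Numerator = 0.00017 * 1281.64 * 31.8 = 6.928546
S = 6.928546 / 25.3 = 0.2739 m

0.2739


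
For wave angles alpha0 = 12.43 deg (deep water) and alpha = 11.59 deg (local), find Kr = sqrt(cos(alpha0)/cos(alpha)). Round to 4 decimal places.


Kr = sqrt(cos(alpha0) / cos(alpha))
cos(12.43) = 0.976560
cos(11.59) = 0.979610
Kr = sqrt(0.976560 / 0.979610)
Kr = sqrt(0.996886)
Kr = 0.9984

0.9984


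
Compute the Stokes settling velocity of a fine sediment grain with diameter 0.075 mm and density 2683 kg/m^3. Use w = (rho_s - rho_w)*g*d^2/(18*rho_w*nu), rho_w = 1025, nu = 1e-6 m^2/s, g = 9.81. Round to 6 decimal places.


w = (rho_s - rho_w) * g * d^2 / (18 * rho_w * nu)
d = 0.075 mm = 0.000075 m
rho_s - rho_w = 2683 - 1025 = 1658
Numerator = 1658 * 9.81 * (0.000075)^2 = 0.000091490512
Denominator = 18 * 1025 * 1e-6 = 0.018450
w = 0.004959 m/s

0.004959


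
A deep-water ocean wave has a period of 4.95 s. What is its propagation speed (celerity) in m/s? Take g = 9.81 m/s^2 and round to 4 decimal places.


We use the deep-water celerity formula:
C = g * T / (2 * pi)
C = 9.81 * 4.95 / (2 * 3.14159...)
C = 48.559500 / 6.283185
C = 7.7285 m/s

7.7285


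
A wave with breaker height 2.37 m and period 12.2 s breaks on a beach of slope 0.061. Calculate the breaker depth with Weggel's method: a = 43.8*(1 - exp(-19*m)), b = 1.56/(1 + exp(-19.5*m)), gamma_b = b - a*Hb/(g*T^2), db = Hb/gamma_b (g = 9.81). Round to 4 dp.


a = 43.8 * (1 - exp(-19 * m))
exp(-19 * 0.061) = exp(-1.1590) = 0.313800
a = 43.8 * (1 - 0.313800) = 30.055568
b = 1.56 / (1 + exp(-19.5 * m))
exp(-19.5 * 0.061) = exp(-1.1895) = 0.304373
b = 1.56 / (1 + 0.304373) = 1.195977
Hb / (g * T^2) = 2.37 / (9.81 * 12.2^2) = 2.37 / 1460.1204 = 0.00162315
gamma_b = b - a * Hb/(g*T^2) = 1.195977 - 30.055568 * 0.00162315 = 1.147192
db = Hb / gamma_b = 2.37 / 1.147192
db = 2.0659 m

2.0659


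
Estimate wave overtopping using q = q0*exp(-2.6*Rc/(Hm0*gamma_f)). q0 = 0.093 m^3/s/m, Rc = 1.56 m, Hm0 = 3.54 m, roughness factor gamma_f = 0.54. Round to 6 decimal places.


q = q0 * exp(-2.6 * Rc / (Hm0 * gamma_f))
Exponent = -2.6 * 1.56 / (3.54 * 0.54)
= -2.6 * 1.56 / 1.9116
= -2.121783
exp(-2.121783) = 0.119818
q = 0.093 * 0.119818
q = 0.011143 m^3/s/m

0.011143


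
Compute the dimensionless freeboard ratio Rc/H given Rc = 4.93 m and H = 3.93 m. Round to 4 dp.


Relative freeboard = Rc / H
= 4.93 / 3.93
= 1.2545

1.2545


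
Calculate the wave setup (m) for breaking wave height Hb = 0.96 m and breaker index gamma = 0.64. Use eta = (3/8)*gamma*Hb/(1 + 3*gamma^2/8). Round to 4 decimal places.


eta = (3/8) * gamma * Hb / (1 + 3*gamma^2/8)
Numerator = (3/8) * 0.64 * 0.96 = 0.230400
Denominator = 1 + 3*0.64^2/8 = 1 + 0.153600 = 1.153600
eta = 0.230400 / 1.153600
eta = 0.1997 m

0.1997


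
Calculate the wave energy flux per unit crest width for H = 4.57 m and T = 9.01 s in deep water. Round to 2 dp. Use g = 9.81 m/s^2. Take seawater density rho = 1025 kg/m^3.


P = rho * g^2 * H^2 * T / (32 * pi)
P = 1025 * 9.81^2 * 4.57^2 * 9.01 / (32 * pi)
P = 1025 * 96.2361 * 20.8849 * 9.01 / 100.53096
P = 184637.21 W/m

184637.21


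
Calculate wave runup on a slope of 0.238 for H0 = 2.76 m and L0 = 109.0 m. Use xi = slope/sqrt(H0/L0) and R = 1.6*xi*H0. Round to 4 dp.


xi = slope / sqrt(H0/L0)
H0/L0 = 2.76/109.0 = 0.025321
sqrt(0.025321) = 0.159126
xi = 0.238 / 0.159126 = 1.495670
R = 1.6 * xi * H0 = 1.6 * 1.495670 * 2.76
R = 6.6049 m

6.6049


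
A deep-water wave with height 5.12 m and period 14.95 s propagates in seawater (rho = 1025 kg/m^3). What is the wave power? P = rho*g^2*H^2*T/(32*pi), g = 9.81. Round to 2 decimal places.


P = rho * g^2 * H^2 * T / (32 * pi)
P = 1025 * 9.81^2 * 5.12^2 * 14.95 / (32 * pi)
P = 1025 * 96.2361 * 26.2144 * 14.95 / 100.53096
P = 384541.44 W/m

384541.44


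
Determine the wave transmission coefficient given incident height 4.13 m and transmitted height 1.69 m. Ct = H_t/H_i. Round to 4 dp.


Ct = H_t / H_i
Ct = 1.69 / 4.13
Ct = 0.4092

0.4092


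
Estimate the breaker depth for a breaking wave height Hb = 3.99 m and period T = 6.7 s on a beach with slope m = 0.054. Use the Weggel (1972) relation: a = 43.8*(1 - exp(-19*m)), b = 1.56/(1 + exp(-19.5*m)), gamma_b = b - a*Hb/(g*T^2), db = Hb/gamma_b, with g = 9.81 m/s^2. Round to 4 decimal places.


a = 43.8 * (1 - exp(-19 * m))
exp(-19 * 0.054) = exp(-1.0260) = 0.358438
a = 43.8 * (1 - 0.358438) = 28.100422
b = 1.56 / (1 + exp(-19.5 * m))
exp(-19.5 * 0.054) = exp(-1.0530) = 0.348890
b = 1.56 / (1 + 0.348890) = 1.156507
Hb / (g * T^2) = 3.99 / (9.81 * 6.7^2) = 3.99 / 440.3709 = 0.00906054
gamma_b = b - a * Hb/(g*T^2) = 1.156507 - 28.100422 * 0.00906054 = 0.901902
db = Hb / gamma_b = 3.99 / 0.901902
db = 4.4240 m

4.4240


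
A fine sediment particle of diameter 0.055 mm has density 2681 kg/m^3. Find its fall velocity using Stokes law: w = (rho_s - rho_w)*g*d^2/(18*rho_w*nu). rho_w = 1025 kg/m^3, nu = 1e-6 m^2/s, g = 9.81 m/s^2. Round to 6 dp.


w = (rho_s - rho_w) * g * d^2 / (18 * rho_w * nu)
d = 0.055 mm = 0.000055 m
rho_s - rho_w = 2681 - 1025 = 1656
Numerator = 1656 * 9.81 * (0.000055)^2 = 0.000049142214
Denominator = 18 * 1025 * 1e-6 = 0.018450
w = 0.002664 m/s

0.002664


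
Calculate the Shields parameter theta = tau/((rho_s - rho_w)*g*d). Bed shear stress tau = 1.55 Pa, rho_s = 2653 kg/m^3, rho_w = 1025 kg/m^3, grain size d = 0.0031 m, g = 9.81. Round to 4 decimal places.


theta = tau / ((rho_s - rho_w) * g * d)
rho_s - rho_w = 2653 - 1025 = 1628
Denominator = 1628 * 9.81 * 0.0031 = 49.509108
theta = 1.55 / 49.509108
theta = 0.0313

0.0313


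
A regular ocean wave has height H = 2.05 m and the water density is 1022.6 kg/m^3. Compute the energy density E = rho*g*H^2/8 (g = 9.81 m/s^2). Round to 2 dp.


E = (1/8) * rho * g * H^2
E = (1/8) * 1022.6 * 9.81 * 2.05^2
E = 0.125 * 1022.6 * 9.81 * 4.2025
E = 5269.78 J/m^2

5269.78


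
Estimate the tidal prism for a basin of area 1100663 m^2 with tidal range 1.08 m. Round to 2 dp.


Tidal prism = Area * Tidal range
P = 1100663 * 1.08
P = 1188716.04 m^3

1188716.04


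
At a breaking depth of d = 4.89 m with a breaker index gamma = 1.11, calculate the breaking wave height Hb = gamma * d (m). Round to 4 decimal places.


Hb = gamma * d
Hb = 1.11 * 4.89
Hb = 5.4279 m

5.4279


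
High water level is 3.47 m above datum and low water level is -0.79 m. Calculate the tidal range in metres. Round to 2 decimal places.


Tidal range = High water - Low water
Tidal range = 3.47 - (-0.79)
Tidal range = 4.26 m

4.26


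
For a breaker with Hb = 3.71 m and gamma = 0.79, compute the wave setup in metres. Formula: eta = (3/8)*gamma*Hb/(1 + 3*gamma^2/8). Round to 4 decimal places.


eta = (3/8) * gamma * Hb / (1 + 3*gamma^2/8)
Numerator = (3/8) * 0.79 * 3.71 = 1.099087
Denominator = 1 + 3*0.79^2/8 = 1 + 0.234038 = 1.234038
eta = 1.099087 / 1.234038
eta = 0.8906 m

0.8906


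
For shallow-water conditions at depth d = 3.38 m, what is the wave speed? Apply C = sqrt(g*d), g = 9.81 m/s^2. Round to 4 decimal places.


Using the shallow-water approximation:
C = sqrt(g * d) = sqrt(9.81 * 3.38)
C = sqrt(33.1578)
C = 5.7583 m/s

5.7583


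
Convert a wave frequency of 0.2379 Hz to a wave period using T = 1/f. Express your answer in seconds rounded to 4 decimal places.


T = 1 / f
T = 1 / 0.2379
T = 4.2034 s

4.2034


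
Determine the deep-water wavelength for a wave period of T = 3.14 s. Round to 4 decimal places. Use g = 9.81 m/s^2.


L0 = g * T^2 / (2 * pi)
L0 = 9.81 * 3.14^2 / (2 * pi)
L0 = 9.81 * 9.8596 / 6.28319
L0 = 96.7227 / 6.28319
L0 = 15.3939 m

15.3939


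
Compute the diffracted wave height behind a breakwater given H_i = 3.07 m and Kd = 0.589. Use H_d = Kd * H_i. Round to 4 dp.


H_d = Kd * H_i
H_d = 0.589 * 3.07
H_d = 1.8082 m

1.8082


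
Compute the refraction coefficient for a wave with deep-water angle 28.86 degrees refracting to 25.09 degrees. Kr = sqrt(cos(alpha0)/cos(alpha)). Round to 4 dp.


Kr = sqrt(cos(alpha0) / cos(alpha))
cos(28.86) = 0.875802
cos(25.09) = 0.905643
Kr = sqrt(0.875802 / 0.905643)
Kr = sqrt(0.967050)
Kr = 0.9834

0.9834


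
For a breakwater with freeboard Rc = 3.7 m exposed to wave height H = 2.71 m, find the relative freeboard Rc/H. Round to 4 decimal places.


Relative freeboard = Rc / H
= 3.7 / 2.71
= 1.3653

1.3653


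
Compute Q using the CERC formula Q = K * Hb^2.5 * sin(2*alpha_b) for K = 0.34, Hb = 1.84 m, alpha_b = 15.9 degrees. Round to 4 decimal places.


Q = K * Hb^2.5 * sin(2 * alpha_b)
Hb^2.5 = 1.84^2.5 = 4.592451
sin(2 * 15.9) = sin(31.8) = 0.526956
Q = 0.34 * 4.592451 * 0.526956
Q = 0.8228 m^3/s

0.8228


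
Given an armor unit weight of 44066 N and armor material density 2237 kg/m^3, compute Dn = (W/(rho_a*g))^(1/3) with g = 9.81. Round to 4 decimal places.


V = W / (rho_a * g)
V = 44066 / (2237 * 9.81)
V = 44066 / 21944.97
V = 2.008023 m^3
Dn = V^(1/3) = 2.008023^(1/3)
Dn = 1.2616 m

1.2616


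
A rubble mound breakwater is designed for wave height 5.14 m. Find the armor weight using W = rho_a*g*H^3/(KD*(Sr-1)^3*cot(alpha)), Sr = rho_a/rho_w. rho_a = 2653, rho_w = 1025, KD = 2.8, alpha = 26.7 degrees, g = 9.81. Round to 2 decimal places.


Sr = rho_a / rho_w = 2653 / 1025 = 2.588293
(Sr - 1) = 1.588293
(Sr - 1)^3 = 4.006744
cot(26.7) = 1 / tan(26.7) = 1 / 0.502948 = 1.988279
Numerator = 2653 * 9.81 * 5.14^3 = 3534236.5536
Denominator = 2.8 * 4.006744 * 1.988279 = 22.306267
W = 3534236.5536 / 22.306267
W = 158441.42 N

158441.42


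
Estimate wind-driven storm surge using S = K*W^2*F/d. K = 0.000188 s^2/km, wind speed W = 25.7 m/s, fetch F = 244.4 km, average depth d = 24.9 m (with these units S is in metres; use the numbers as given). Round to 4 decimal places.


S = K * W^2 * F / d
W^2 = 25.7^2 = 660.49
S = 0.000188 * 660.49 * 244.4 / 24.9
Numerator = 0.000188 * 660.49 * 244.4 = 30.347666
S = 30.347666 / 24.9 = 1.2188 m

1.2188


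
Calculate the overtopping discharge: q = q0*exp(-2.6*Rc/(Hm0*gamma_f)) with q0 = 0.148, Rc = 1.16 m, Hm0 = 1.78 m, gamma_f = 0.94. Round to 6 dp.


q = q0 * exp(-2.6 * Rc / (Hm0 * gamma_f))
Exponent = -2.6 * 1.16 / (1.78 * 0.94)
= -2.6 * 1.16 / 1.6732
= -1.802534
exp(-1.802534) = 0.164881
q = 0.148 * 0.164881
q = 0.024402 m^3/s/m

0.024402


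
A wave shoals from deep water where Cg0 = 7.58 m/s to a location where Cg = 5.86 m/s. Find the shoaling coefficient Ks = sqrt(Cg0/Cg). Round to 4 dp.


Ks = sqrt(Cg0 / Cg)
Ks = sqrt(7.58 / 5.86)
Ks = sqrt(1.2935)
Ks = 1.1373

1.1373


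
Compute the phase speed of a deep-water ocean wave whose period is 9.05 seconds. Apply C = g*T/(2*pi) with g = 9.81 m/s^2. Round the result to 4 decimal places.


We use the deep-water celerity formula:
C = g * T / (2 * pi)
C = 9.81 * 9.05 / (2 * 3.14159...)
C = 88.780500 / 6.283185
C = 14.1299 m/s

14.1299


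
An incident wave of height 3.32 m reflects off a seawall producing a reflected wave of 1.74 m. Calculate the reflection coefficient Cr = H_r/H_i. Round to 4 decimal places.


Cr = H_r / H_i
Cr = 1.74 / 3.32
Cr = 0.5241

0.5241


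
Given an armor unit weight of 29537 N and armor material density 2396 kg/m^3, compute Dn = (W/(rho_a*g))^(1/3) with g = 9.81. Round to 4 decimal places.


V = W / (rho_a * g)
V = 29537 / (2396 * 9.81)
V = 29537 / 23504.76
V = 1.256639 m^3
Dn = V^(1/3) = 1.256639^(1/3)
Dn = 1.0791 m

1.0791


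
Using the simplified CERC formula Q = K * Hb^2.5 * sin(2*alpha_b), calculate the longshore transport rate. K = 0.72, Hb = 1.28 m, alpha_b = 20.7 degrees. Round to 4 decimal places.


Q = K * Hb^2.5 * sin(2 * alpha_b)
Hb^2.5 = 1.28^2.5 = 1.853638
sin(2 * 20.7) = sin(41.4) = 0.661312
Q = 0.72 * 1.853638 * 0.661312
Q = 0.8826 m^3/s

0.8826


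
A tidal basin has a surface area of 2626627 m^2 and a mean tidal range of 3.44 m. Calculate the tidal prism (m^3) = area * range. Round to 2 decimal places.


Tidal prism = Area * Tidal range
P = 2626627 * 3.44
P = 9035596.88 m^3

9035596.88


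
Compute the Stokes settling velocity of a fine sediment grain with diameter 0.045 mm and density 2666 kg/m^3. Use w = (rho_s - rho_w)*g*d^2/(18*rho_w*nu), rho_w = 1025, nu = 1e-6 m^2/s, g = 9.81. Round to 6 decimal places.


w = (rho_s - rho_w) * g * d^2 / (18 * rho_w * nu)
d = 0.045 mm = 0.000045 m
rho_s - rho_w = 2666 - 1025 = 1641
Numerator = 1641 * 9.81 * (0.000045)^2 = 0.000032598875
Denominator = 18 * 1025 * 1e-6 = 0.018450
w = 0.001767 m/s

0.001767


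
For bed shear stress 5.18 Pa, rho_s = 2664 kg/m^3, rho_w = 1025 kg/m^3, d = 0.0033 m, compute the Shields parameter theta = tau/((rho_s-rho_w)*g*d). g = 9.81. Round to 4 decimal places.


theta = tau / ((rho_s - rho_w) * g * d)
rho_s - rho_w = 2664 - 1025 = 1639
Denominator = 1639 * 9.81 * 0.0033 = 53.059347
theta = 5.18 / 53.059347
theta = 0.0976

0.0976


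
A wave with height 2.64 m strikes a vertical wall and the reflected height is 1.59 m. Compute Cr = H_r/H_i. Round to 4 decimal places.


Cr = H_r / H_i
Cr = 1.59 / 2.64
Cr = 0.6023

0.6023


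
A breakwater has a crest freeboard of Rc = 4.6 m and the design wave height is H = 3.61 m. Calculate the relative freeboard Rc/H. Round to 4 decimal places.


Relative freeboard = Rc / H
= 4.6 / 3.61
= 1.2742

1.2742


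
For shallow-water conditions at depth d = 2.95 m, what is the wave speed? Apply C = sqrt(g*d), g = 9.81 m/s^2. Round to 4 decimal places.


Using the shallow-water approximation:
C = sqrt(g * d) = sqrt(9.81 * 2.95)
C = sqrt(28.9395)
C = 5.3795 m/s

5.3795


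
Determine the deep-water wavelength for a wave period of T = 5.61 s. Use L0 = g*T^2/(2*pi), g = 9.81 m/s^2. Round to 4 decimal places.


L0 = g * T^2 / (2 * pi)
L0 = 9.81 * 5.61^2 / (2 * pi)
L0 = 9.81 * 31.4721 / 6.28319
L0 = 308.7413 / 6.28319
L0 = 49.1377 m

49.1377


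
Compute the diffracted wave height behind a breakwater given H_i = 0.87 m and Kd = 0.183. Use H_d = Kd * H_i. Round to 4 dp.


H_d = Kd * H_i
H_d = 0.183 * 0.87
H_d = 0.1592 m

0.1592


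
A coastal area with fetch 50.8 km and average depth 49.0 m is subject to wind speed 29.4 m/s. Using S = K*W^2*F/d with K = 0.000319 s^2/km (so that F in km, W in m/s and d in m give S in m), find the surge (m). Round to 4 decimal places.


S = K * W^2 * F / d
W^2 = 29.4^2 = 864.36
S = 0.000319 * 864.36 * 50.8 / 49.0
Numerator = 0.000319 * 864.36 * 50.8 = 14.007127
S = 14.007127 / 49.0 = 0.2859 m

0.2859


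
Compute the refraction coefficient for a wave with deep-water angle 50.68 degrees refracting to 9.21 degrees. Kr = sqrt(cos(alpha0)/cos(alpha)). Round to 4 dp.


Kr = sqrt(cos(alpha0) / cos(alpha))
cos(50.68) = 0.633651
cos(9.21) = 0.987108
Kr = sqrt(0.633651 / 0.987108)
Kr = sqrt(0.641926)
Kr = 0.8012

0.8012


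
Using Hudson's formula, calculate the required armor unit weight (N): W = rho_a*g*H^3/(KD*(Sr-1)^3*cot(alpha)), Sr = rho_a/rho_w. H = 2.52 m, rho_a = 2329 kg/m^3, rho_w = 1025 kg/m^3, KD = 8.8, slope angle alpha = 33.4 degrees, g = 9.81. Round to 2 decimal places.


Sr = rho_a / rho_w = 2329 / 1025 = 2.272195
(Sr - 1) = 1.272195
(Sr - 1)^3 = 2.059023
cot(33.4) = 1 / tan(33.4) = 1 / 0.659379 = 1.516580
Numerator = 2329 * 9.81 * 2.52^3 = 365628.5652
Denominator = 8.8 * 2.059023 * 1.516580 = 27.479515
W = 365628.5652 / 27.479515
W = 13305.50 N

13305.50


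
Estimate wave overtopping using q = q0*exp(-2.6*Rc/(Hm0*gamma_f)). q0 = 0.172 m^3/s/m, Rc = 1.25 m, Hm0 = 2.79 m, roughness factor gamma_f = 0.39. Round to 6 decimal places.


q = q0 * exp(-2.6 * Rc / (Hm0 * gamma_f))
Exponent = -2.6 * 1.25 / (2.79 * 0.39)
= -2.6 * 1.25 / 1.0881
= -2.986858
exp(-2.986858) = 0.050446
q = 0.172 * 0.050446
q = 0.008677 m^3/s/m

0.008677


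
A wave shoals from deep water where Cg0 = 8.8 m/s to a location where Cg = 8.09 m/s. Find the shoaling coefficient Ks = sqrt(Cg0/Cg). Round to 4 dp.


Ks = sqrt(Cg0 / Cg)
Ks = sqrt(8.8 / 8.09)
Ks = sqrt(1.0878)
Ks = 1.0430

1.0430


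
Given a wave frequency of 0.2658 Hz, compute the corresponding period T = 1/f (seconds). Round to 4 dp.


T = 1 / f
T = 1 / 0.2658
T = 3.7622 s

3.7622


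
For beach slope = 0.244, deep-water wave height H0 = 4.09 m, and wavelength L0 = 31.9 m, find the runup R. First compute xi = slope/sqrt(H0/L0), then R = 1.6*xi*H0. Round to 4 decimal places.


xi = slope / sqrt(H0/L0)
H0/L0 = 4.09/31.9 = 0.128213
sqrt(0.128213) = 0.358069
xi = 0.244 / 0.358069 = 0.681434
R = 1.6 * xi * H0 = 1.6 * 0.681434 * 4.09
R = 4.4593 m

4.4593


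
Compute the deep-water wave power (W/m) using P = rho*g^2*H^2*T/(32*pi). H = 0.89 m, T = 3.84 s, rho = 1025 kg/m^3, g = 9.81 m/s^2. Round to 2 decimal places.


P = rho * g^2 * H^2 * T / (32 * pi)
P = 1025 * 9.81^2 * 0.89^2 * 3.84 / (32 * pi)
P = 1025 * 96.2361 * 0.7921 * 3.84 / 100.53096
P = 2984.51 W/m

2984.51


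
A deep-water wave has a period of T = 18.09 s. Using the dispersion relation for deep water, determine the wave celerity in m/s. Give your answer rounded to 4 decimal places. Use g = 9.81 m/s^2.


We use the deep-water celerity formula:
C = g * T / (2 * pi)
C = 9.81 * 18.09 / (2 * 3.14159...)
C = 177.462900 / 6.283185
C = 28.2441 m/s

28.2441


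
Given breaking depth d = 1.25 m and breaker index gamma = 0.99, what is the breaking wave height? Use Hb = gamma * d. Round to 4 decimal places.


Hb = gamma * d
Hb = 0.99 * 1.25
Hb = 1.2375 m

1.2375


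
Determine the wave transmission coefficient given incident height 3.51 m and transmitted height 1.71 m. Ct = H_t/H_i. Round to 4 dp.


Ct = H_t / H_i
Ct = 1.71 / 3.51
Ct = 0.4872

0.4872


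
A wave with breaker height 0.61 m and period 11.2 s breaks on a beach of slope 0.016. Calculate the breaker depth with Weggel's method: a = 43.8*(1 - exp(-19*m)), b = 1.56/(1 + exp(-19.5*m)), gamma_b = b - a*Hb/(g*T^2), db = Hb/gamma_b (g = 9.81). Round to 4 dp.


a = 43.8 * (1 - exp(-19 * m))
exp(-19 * 0.016) = exp(-0.3040) = 0.737861
a = 43.8 * (1 - 0.737861) = 11.481694
b = 1.56 / (1 + exp(-19.5 * m))
exp(-19.5 * 0.016) = exp(-0.3120) = 0.731982
b = 1.56 / (1 + 0.731982) = 0.900702
Hb / (g * T^2) = 0.61 / (9.81 * 11.2^2) = 0.61 / 1230.5664 = 0.00049571
gamma_b = b - a * Hb/(g*T^2) = 0.900702 - 11.481694 * 0.00049571 = 0.895011
db = Hb / gamma_b = 0.61 / 0.895011
db = 0.6816 m

0.6816


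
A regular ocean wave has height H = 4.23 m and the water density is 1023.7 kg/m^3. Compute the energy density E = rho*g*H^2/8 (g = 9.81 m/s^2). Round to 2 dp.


E = (1/8) * rho * g * H^2
E = (1/8) * 1023.7 * 9.81 * 4.23^2
E = 0.125 * 1023.7 * 9.81 * 17.8929
E = 22461.17 J/m^2

22461.17


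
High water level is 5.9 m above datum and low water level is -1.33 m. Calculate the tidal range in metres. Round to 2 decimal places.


Tidal range = High water - Low water
Tidal range = 5.9 - (-1.33)
Tidal range = 7.23 m

7.23


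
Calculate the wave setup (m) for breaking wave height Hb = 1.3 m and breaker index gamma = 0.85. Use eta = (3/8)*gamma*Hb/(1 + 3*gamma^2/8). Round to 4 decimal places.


eta = (3/8) * gamma * Hb / (1 + 3*gamma^2/8)
Numerator = (3/8) * 0.85 * 1.3 = 0.414375
Denominator = 1 + 3*0.85^2/8 = 1 + 0.270938 = 1.270938
eta = 0.414375 / 1.270938
eta = 0.3260 m

0.3260


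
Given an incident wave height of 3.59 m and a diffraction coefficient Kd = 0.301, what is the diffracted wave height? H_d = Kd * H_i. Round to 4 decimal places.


H_d = Kd * H_i
H_d = 0.301 * 3.59
H_d = 1.0806 m

1.0806


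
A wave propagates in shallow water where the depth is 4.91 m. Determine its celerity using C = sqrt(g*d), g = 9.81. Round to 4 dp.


Using the shallow-water approximation:
C = sqrt(g * d) = sqrt(9.81 * 4.91)
C = sqrt(48.1671)
C = 6.9403 m/s

6.9403


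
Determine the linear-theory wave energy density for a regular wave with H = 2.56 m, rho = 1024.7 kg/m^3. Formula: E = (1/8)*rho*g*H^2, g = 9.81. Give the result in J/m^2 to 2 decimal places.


E = (1/8) * rho * g * H^2
E = (1/8) * 1024.7 * 9.81 * 2.56^2
E = 0.125 * 1024.7 * 9.81 * 6.5536
E = 8234.85 J/m^2

8234.85


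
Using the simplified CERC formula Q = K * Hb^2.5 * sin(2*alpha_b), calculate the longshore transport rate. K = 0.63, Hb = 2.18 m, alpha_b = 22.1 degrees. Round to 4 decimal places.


Q = K * Hb^2.5 * sin(2 * alpha_b)
Hb^2.5 = 2.18^2.5 = 7.016835
sin(2 * 22.1) = sin(44.2) = 0.697165
Q = 0.63 * 7.016835 * 0.697165
Q = 3.0819 m^3/s

3.0819


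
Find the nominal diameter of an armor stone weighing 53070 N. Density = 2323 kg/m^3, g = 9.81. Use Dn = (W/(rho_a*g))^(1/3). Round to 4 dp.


V = W / (rho_a * g)
V = 53070 / (2323 * 9.81)
V = 53070 / 22788.63
V = 2.328793 m^3
Dn = V^(1/3) = 2.328793^(1/3)
Dn = 1.3255 m

1.3255


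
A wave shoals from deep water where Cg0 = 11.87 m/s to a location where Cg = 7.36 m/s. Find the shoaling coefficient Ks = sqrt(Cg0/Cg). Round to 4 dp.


Ks = sqrt(Cg0 / Cg)
Ks = sqrt(11.87 / 7.36)
Ks = sqrt(1.6128)
Ks = 1.2699

1.2699


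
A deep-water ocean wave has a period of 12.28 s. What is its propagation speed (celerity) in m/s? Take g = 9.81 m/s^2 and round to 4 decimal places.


We use the deep-water celerity formula:
C = g * T / (2 * pi)
C = 9.81 * 12.28 / (2 * 3.14159...)
C = 120.466800 / 6.283185
C = 19.1729 m/s

19.1729


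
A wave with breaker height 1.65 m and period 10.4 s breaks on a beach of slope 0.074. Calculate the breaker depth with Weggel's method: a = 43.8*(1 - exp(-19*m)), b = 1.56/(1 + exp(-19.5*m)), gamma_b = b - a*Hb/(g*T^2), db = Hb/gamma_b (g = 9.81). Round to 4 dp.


a = 43.8 * (1 - exp(-19 * m))
exp(-19 * 0.074) = exp(-1.4060) = 0.245122
a = 43.8 * (1 - 0.245122) = 33.063665
b = 1.56 / (1 + exp(-19.5 * m))
exp(-19.5 * 0.074) = exp(-1.4430) = 0.236218
b = 1.56 / (1 + 0.236218) = 1.261913
Hb / (g * T^2) = 1.65 / (9.81 * 10.4^2) = 1.65 / 1061.0496 = 0.00155506
gamma_b = b - a * Hb/(g*T^2) = 1.261913 - 33.063665 * 0.00155506 = 1.210497
db = Hb / gamma_b = 1.65 / 1.210497
db = 1.3631 m

1.3631


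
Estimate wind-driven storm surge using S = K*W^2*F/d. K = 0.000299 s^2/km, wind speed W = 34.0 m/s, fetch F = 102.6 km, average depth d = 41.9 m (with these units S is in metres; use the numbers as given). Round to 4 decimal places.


S = K * W^2 * F / d
W^2 = 34.0^2 = 1156.00
S = 0.000299 * 1156.00 * 102.6 / 41.9
Numerator = 0.000299 * 1156.00 * 102.6 = 35.463074
S = 35.463074 / 41.9 = 0.8464 m

0.8464


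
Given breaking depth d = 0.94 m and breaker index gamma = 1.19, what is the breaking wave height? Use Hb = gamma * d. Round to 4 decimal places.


Hb = gamma * d
Hb = 1.19 * 0.94
Hb = 1.1186 m

1.1186


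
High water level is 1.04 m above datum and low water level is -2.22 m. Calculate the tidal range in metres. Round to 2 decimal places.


Tidal range = High water - Low water
Tidal range = 1.04 - (-2.22)
Tidal range = 3.26 m

3.26


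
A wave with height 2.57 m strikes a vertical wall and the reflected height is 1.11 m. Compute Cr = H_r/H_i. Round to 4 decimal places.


Cr = H_r / H_i
Cr = 1.11 / 2.57
Cr = 0.4319

0.4319


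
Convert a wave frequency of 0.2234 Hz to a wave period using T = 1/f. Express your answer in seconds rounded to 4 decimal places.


T = 1 / f
T = 1 / 0.2234
T = 4.4763 s

4.4763


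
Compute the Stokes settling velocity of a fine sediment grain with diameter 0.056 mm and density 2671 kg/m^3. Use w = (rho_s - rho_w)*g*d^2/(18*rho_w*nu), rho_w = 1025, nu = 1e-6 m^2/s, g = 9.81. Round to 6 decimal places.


w = (rho_s - rho_w) * g * d^2 / (18 * rho_w * nu)
d = 0.056 mm = 0.000056 m
rho_s - rho_w = 2671 - 1025 = 1646
Numerator = 1646 * 9.81 * (0.000056)^2 = 0.000050637807
Denominator = 18 * 1025 * 1e-6 = 0.018450
w = 0.002745 m/s

0.002745


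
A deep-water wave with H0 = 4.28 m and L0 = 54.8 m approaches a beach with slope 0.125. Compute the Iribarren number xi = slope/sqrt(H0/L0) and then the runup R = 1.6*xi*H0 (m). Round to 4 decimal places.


xi = slope / sqrt(H0/L0)
H0/L0 = 4.28/54.8 = 0.078102
sqrt(0.078102) = 0.279468
xi = 0.125 / 0.279468 = 0.447279
R = 1.6 * xi * H0 = 1.6 * 0.447279 * 4.28
R = 3.0630 m

3.0630


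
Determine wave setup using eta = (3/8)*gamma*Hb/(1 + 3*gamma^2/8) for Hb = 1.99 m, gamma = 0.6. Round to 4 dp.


eta = (3/8) * gamma * Hb / (1 + 3*gamma^2/8)
Numerator = (3/8) * 0.6 * 1.99 = 0.447750
Denominator = 1 + 3*0.6^2/8 = 1 + 0.135000 = 1.135000
eta = 0.447750 / 1.135000
eta = 0.3945 m

0.3945


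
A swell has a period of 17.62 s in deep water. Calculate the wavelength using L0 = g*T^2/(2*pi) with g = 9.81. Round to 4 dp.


L0 = g * T^2 / (2 * pi)
L0 = 9.81 * 17.62^2 / (2 * pi)
L0 = 9.81 * 310.4644 / 6.28319
L0 = 3045.6558 / 6.28319
L0 = 484.7312 m

484.7312


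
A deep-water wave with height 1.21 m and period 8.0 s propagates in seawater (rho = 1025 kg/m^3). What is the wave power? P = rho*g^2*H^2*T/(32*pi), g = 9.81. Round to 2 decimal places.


P = rho * g^2 * H^2 * T / (32 * pi)
P = 1025 * 9.81^2 * 1.21^2 * 8.0 / (32 * pi)
P = 1025 * 96.2361 * 1.4641 * 8.0 / 100.53096
P = 11492.72 W/m

11492.72


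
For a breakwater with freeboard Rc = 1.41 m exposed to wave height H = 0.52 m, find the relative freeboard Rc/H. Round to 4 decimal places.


Relative freeboard = Rc / H
= 1.41 / 0.52
= 2.7115

2.7115


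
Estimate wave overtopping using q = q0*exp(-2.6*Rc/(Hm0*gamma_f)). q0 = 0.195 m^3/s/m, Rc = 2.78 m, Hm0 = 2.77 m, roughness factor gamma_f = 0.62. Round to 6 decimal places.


q = q0 * exp(-2.6 * Rc / (Hm0 * gamma_f))
Exponent = -2.6 * 2.78 / (2.77 * 0.62)
= -2.6 * 2.78 / 1.7174
= -4.208688
exp(-4.208688) = 0.014866
q = 0.195 * 0.014866
q = 0.002899 m^3/s/m

0.002899


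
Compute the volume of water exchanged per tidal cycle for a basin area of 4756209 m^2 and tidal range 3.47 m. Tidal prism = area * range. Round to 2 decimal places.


Tidal prism = Area * Tidal range
P = 4756209 * 3.47
P = 16504045.23 m^3

16504045.23
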